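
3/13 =0.23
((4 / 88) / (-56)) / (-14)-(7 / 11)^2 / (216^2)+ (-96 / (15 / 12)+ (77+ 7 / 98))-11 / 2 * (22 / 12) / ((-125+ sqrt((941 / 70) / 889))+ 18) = 847 * sqrt(1195070) / 8549643948+ 360386257031187281 / 985429909531932480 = 0.37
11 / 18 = 0.61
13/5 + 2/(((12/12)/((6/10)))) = 19/5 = 3.80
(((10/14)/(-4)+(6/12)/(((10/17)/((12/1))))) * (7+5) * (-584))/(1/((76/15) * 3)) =-186812256/175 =-1067498.61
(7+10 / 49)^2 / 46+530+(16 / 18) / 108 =14254841219 / 26838378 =531.14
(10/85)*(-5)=-10/17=-0.59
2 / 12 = 1 / 6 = 0.17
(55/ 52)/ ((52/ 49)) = 2695/ 2704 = 1.00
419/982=0.43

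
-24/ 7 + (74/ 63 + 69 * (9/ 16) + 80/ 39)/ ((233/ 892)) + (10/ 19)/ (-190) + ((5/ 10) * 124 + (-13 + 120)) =12852843623/ 39364884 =326.51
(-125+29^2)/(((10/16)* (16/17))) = 6086/5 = 1217.20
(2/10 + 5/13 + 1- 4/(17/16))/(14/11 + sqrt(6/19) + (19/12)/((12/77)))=-100994260752/528336829255 + 6044315904 * sqrt(114)/6868378780315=-0.18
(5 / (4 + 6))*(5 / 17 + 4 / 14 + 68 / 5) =7.09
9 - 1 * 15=-6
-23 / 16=-1.44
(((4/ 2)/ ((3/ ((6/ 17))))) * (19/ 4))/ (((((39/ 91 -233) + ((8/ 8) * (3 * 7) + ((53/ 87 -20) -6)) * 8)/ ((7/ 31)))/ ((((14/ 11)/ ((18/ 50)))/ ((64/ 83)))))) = -392160475/ 90727038336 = -0.00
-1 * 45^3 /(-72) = 10125 /8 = 1265.62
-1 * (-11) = 11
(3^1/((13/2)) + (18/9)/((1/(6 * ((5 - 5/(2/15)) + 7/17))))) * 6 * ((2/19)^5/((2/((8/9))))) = -7252992/547217879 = -0.01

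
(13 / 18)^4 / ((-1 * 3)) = -28561 / 314928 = -0.09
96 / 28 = 24 / 7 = 3.43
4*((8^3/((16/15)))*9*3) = 51840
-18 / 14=-9 / 7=-1.29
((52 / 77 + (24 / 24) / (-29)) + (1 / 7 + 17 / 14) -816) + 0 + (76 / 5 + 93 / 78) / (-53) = -6264240354 / 7692685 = -814.31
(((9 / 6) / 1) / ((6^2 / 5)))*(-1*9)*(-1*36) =135 / 2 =67.50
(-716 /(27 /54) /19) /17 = -1432 /323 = -4.43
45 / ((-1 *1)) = -45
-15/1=-15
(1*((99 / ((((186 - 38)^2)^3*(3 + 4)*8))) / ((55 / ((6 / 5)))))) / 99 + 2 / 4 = 40460479179366403 / 80920958358732800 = 0.50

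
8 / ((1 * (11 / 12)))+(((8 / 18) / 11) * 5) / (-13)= 8.71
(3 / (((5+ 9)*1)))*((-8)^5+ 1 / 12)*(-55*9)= 194641425 / 56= 3475739.73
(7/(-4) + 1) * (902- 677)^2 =-151875/4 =-37968.75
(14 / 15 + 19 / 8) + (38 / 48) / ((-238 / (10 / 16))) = 3.31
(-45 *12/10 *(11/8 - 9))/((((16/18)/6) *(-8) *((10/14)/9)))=-2801547/640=-4377.42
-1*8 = -8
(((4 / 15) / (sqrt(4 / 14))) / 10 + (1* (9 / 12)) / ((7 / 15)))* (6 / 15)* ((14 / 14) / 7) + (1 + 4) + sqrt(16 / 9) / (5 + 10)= 2* sqrt(14) / 2625 + 22847 / 4410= 5.18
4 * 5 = 20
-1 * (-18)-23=-5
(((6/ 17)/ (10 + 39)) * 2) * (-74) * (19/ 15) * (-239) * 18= 24194448/ 4165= 5808.99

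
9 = 9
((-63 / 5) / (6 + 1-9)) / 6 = 21 / 20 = 1.05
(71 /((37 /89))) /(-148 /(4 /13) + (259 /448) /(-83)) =-0.36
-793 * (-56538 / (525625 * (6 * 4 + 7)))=44834634 / 16294375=2.75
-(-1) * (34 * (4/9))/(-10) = -1.51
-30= -30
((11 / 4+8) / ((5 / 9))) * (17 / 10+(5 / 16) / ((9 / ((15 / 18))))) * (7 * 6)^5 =437226155289 / 100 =4372261552.89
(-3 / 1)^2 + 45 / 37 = 378 / 37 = 10.22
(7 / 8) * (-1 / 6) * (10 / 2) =-35 / 48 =-0.73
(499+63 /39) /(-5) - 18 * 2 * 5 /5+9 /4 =-34807 /260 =-133.87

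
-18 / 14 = -1.29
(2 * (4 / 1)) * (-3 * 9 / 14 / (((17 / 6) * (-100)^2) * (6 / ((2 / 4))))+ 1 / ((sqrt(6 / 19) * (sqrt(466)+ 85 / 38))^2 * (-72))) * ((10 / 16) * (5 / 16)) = -839199489174127 / 5206937491144166400+ 276932125 * sqrt(466) / 191431525409712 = -0.00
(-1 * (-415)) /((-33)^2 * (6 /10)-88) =2075 /2827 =0.73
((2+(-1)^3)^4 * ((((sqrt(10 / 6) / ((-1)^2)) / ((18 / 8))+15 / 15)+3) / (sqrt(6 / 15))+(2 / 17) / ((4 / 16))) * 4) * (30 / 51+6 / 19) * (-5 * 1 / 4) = 2920 * sqrt(10) * (-27-sqrt(15)) / 8721-11680 / 5491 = -34.82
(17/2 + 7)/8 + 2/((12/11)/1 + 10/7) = 4239/1552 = 2.73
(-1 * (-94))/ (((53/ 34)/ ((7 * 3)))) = 67116/ 53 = 1266.34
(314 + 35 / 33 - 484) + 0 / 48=-5575 / 33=-168.94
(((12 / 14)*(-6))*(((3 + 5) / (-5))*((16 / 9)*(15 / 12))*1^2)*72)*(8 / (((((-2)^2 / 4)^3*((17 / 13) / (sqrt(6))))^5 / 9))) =8869399658496*sqrt(6) / 9938999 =2185884.46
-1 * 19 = -19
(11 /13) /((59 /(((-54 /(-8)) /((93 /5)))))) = 495 /95108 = 0.01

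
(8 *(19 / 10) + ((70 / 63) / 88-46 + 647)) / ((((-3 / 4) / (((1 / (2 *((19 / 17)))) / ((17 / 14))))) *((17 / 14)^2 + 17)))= -1673978572 / 102166515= -16.38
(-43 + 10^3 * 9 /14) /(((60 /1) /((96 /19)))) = 50.51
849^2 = 720801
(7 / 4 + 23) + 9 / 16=405 / 16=25.31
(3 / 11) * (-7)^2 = 147 / 11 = 13.36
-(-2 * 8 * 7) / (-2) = -56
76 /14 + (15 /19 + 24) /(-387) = 92039 /17157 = 5.36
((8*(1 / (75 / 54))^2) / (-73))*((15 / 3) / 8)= -324 / 9125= -0.04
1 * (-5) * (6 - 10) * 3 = 60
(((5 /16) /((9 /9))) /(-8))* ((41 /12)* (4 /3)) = -205 /1152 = -0.18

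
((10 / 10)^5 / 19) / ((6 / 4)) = 0.04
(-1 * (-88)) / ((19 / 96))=8448 / 19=444.63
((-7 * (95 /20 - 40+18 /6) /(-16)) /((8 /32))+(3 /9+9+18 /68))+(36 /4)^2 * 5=358.16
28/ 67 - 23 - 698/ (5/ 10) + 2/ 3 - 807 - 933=-634741/ 201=-3157.92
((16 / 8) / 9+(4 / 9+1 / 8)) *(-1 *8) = -6.33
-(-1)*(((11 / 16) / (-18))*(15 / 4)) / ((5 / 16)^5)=-90112 / 1875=-48.06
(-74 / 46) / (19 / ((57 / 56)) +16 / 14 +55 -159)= 777 / 40664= 0.02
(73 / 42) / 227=73 / 9534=0.01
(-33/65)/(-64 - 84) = 33/9620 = 0.00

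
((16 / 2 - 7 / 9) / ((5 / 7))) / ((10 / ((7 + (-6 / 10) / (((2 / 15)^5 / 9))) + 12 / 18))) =-1119403649 / 8640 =-129560.61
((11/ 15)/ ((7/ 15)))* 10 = 110/ 7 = 15.71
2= 2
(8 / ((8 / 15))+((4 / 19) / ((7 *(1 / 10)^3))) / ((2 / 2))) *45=269775 / 133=2028.38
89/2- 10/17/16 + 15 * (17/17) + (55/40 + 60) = 8217/68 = 120.84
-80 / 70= -8 / 7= -1.14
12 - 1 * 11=1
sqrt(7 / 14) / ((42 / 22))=11 * sqrt(2) / 42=0.37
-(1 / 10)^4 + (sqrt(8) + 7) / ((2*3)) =sqrt(2) / 3 + 34997 / 30000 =1.64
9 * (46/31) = 13.35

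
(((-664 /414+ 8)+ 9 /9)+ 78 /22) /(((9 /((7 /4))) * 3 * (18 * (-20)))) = -87199 /44264880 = -0.00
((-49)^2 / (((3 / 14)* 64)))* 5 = 84035 / 96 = 875.36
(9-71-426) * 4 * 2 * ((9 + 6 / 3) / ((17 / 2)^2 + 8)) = -171776 / 321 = -535.13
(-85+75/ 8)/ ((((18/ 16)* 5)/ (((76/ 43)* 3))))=-9196/ 129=-71.29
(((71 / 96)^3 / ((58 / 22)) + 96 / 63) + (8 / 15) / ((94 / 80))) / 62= 17989658405 / 523358502912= 0.03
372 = 372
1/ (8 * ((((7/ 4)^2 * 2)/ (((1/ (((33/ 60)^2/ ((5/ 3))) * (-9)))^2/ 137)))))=4000000/ 71649789057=0.00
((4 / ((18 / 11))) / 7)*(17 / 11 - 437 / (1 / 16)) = -21970 / 9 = -2441.11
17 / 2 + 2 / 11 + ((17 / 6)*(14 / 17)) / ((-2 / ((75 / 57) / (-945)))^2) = 2111141993 / 243168156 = 8.68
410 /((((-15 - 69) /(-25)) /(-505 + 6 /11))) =-28438625 /462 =-61555.47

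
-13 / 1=-13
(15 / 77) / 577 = 15 / 44429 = 0.00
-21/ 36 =-7/ 12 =-0.58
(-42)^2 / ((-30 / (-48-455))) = 147882 / 5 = 29576.40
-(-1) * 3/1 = 3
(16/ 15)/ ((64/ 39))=13/ 20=0.65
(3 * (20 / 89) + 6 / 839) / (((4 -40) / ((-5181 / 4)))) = 14643233 / 597368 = 24.51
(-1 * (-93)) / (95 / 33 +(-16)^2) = 3069 / 8543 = 0.36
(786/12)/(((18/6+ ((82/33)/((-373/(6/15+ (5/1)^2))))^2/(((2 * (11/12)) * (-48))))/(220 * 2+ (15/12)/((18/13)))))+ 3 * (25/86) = 827923383678988175/85988589795544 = 9628.29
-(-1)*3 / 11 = 3 / 11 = 0.27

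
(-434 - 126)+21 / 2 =-1099 / 2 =-549.50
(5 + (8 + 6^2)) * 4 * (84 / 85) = 193.69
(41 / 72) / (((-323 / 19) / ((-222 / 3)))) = 1517 / 612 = 2.48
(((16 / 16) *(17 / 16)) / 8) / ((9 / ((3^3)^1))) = 51 / 128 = 0.40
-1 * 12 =-12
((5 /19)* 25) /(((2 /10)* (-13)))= -625 /247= -2.53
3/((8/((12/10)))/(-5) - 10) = -9/34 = -0.26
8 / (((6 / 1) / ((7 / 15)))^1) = 28 / 45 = 0.62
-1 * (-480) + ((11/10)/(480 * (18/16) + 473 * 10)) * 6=12648033/26350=480.00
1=1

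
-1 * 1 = -1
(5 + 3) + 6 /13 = 110 /13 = 8.46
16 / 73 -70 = -5094 / 73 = -69.78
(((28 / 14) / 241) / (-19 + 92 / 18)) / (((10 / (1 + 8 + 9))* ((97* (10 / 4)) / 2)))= -648 / 73053125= -0.00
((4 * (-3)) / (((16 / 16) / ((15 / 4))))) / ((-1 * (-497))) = -45 / 497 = -0.09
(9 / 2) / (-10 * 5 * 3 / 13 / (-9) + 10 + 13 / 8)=1404 / 4027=0.35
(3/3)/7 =1/7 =0.14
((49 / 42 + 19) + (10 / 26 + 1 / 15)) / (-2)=-10.31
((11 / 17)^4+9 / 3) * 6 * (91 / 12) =12066782 / 83521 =144.48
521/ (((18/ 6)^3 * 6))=521/ 162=3.22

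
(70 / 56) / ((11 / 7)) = 35 / 44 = 0.80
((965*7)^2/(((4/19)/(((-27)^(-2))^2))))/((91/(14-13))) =123852925/27634932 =4.48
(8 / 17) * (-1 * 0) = 0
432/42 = 72/7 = 10.29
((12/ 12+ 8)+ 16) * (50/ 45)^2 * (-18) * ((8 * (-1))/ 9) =40000/ 81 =493.83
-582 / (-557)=582 / 557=1.04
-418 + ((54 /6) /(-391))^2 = -63904177 /152881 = -418.00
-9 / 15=-3 / 5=-0.60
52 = 52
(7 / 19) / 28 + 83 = 6309 / 76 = 83.01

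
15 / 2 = 7.50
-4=-4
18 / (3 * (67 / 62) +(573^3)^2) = 372 / 731472775023609373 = 0.00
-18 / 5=-3.60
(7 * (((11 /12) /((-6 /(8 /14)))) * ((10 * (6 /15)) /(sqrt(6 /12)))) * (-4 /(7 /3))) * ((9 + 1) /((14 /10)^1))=4400 * sqrt(2) /147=42.33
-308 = -308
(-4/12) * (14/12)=-7/18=-0.39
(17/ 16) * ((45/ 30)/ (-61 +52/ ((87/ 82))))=-4437/ 33376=-0.13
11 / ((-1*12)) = -11 / 12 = -0.92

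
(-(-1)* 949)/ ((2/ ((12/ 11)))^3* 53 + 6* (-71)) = -204984/ 21473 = -9.55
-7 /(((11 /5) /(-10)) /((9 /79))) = 3.62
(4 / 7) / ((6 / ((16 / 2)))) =0.76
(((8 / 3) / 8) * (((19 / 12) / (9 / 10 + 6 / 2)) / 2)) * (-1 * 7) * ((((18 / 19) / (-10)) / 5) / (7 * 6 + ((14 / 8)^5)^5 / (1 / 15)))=281474976710656 / 560376419091047767993005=0.00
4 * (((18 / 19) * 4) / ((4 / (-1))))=-72 / 19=-3.79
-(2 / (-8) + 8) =-31 / 4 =-7.75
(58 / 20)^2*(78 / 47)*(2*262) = 8593338 / 1175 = 7313.48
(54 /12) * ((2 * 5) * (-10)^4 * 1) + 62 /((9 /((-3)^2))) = 450062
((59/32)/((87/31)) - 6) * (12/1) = -64.12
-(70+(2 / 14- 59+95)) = -743 / 7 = -106.14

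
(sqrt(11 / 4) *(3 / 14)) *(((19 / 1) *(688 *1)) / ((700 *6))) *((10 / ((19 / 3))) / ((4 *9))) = 43 *sqrt(11) / 2940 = 0.05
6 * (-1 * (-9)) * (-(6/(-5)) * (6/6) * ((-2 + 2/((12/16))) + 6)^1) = 432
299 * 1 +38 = 337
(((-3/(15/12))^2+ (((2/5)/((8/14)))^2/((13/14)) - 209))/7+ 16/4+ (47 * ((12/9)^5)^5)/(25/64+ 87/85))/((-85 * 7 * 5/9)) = -187009810838636129033509/1400505819232279646250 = -133.53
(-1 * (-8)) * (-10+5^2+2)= 136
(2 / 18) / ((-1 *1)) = -1 / 9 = -0.11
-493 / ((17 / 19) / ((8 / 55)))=-4408 / 55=-80.15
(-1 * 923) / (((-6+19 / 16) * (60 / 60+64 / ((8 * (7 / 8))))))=208 / 11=18.91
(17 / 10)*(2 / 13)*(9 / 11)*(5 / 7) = 0.15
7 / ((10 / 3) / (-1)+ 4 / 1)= 21 / 2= 10.50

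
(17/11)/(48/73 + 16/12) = 3723/4796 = 0.78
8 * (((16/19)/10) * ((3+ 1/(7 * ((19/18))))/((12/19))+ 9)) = 6256/665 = 9.41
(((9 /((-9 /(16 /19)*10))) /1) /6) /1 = -4 /285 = -0.01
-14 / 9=-1.56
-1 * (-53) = 53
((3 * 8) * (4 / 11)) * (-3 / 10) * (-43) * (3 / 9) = 2064 / 55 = 37.53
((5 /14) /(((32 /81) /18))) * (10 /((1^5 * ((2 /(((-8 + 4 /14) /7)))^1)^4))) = 9685512225 /645657712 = 15.00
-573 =-573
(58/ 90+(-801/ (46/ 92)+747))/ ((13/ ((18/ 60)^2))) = -19223/ 3250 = -5.91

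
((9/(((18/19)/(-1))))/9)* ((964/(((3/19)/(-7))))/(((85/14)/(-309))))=-1756376188/765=-2295916.59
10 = 10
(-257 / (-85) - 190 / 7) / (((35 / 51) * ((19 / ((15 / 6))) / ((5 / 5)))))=-43053 / 9310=-4.62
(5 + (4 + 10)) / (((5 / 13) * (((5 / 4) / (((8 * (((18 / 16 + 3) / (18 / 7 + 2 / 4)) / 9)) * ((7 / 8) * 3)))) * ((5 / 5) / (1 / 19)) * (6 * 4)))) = 7007 / 25800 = 0.27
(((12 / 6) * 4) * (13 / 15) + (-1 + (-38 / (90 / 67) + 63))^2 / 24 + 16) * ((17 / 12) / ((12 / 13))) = 754902629 / 6998400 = 107.87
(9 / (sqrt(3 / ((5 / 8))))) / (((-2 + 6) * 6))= sqrt(30) / 32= 0.17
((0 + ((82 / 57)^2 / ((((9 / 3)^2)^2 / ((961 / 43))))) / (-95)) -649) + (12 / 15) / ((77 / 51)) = -53679877730081 / 82778493105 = -648.48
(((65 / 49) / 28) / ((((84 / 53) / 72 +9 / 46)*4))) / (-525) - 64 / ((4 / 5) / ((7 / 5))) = -112.00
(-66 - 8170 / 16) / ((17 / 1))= -33.92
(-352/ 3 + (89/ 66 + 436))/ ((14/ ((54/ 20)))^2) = 5132403/ 431200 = 11.90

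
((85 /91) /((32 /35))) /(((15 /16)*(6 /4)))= 85 /117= 0.73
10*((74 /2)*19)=7030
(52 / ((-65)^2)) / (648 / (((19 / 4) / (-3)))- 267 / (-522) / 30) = -79344 / 2638286885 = -0.00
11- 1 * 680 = -669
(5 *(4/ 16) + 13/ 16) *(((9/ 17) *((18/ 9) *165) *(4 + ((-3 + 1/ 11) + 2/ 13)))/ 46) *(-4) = -396495/ 10166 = -39.00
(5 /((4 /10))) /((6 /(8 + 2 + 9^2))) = 2275 /12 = 189.58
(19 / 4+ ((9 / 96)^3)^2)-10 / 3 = 4563404939 / 3221225472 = 1.42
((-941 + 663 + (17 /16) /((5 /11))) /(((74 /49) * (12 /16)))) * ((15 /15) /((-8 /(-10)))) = -360199 /1184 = -304.22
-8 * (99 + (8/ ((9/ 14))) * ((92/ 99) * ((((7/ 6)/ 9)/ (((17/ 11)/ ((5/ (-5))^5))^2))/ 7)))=-501031432/ 632043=-792.72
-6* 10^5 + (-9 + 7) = -600002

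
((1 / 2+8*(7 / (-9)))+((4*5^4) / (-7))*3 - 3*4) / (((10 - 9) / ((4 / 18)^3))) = -548932 / 45927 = -11.95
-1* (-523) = 523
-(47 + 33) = -80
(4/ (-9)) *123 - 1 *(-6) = -48.67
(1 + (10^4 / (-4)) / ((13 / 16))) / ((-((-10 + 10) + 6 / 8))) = 53316 / 13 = 4101.23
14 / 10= 7 / 5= 1.40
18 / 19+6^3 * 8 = 32850 / 19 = 1728.95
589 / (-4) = -589 / 4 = -147.25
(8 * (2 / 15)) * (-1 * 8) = -128 / 15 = -8.53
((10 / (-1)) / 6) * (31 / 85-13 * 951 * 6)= 6305099 / 51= 123629.39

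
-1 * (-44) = 44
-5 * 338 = -1690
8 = 8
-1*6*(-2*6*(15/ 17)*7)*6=45360/ 17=2668.24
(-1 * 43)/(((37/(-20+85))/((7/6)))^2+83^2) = -8902075/1426244509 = -0.01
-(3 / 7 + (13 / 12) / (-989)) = -35513 / 83076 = -0.43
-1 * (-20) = 20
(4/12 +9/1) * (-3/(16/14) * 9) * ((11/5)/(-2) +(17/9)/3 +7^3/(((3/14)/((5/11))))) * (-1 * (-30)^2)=1587234705/11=144294064.09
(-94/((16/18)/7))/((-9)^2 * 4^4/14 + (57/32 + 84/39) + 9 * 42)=-2155608/5425283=-0.40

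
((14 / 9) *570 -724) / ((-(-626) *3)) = 244 / 2817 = 0.09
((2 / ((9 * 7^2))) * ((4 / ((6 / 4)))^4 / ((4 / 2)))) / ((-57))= -4096 / 2036097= -0.00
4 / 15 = 0.27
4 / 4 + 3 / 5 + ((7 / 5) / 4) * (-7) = -17 / 20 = -0.85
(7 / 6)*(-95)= -665 / 6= -110.83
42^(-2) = 0.00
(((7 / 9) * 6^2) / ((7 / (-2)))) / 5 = -1.60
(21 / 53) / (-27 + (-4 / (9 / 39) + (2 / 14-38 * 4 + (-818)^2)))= 441 / 744516652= 0.00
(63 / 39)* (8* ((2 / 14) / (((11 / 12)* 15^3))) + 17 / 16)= 1473137 / 858000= 1.72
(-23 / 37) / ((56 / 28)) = -23 / 74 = -0.31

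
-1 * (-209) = 209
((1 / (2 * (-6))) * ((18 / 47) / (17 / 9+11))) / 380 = -0.00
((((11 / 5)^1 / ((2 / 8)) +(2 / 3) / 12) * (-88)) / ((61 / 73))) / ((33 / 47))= -10938028 / 8235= -1328.24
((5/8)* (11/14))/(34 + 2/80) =275/19054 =0.01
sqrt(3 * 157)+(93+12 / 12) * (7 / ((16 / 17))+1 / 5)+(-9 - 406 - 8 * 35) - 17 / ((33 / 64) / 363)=-477803 / 40+sqrt(471)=-11923.37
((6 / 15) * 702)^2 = 1971216 / 25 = 78848.64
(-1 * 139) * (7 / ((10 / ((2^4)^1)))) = -1556.80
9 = 9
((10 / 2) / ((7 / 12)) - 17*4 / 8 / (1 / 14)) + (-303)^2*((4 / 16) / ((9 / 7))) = 496757 / 28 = 17741.32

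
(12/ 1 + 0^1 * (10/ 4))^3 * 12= 20736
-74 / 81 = -0.91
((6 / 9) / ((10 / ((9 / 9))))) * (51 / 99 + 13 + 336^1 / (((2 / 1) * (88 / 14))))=1328 / 495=2.68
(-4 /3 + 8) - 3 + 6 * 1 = 29 /3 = 9.67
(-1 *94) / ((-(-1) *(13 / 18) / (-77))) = 130284 / 13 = 10021.85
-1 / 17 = -0.06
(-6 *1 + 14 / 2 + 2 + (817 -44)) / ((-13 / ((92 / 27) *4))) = -285568 / 351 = -813.58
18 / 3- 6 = 0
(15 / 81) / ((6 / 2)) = 0.06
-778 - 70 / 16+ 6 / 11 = -781.83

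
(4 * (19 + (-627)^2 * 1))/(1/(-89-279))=-578713856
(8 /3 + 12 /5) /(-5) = -76 /75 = -1.01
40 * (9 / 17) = 360 / 17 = 21.18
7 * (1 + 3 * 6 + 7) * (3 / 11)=49.64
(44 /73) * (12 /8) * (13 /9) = 286 /219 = 1.31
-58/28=-29/14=-2.07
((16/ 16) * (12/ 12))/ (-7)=-0.14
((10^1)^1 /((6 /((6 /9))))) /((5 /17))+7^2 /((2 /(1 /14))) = 199 /36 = 5.53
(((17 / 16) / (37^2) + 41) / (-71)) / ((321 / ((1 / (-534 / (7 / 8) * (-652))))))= -6286567 / 1390482897878016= -0.00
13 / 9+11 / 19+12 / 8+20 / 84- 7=-7753 / 2394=-3.24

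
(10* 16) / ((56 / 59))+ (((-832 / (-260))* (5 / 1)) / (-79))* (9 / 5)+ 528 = 1925012 / 2765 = 696.21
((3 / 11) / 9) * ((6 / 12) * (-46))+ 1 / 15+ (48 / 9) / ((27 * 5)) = -2632 / 4455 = -0.59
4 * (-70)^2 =19600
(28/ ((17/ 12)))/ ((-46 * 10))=-84/ 1955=-0.04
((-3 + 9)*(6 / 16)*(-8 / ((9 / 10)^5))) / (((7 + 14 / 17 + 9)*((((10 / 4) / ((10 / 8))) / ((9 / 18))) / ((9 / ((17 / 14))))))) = -350000 / 104247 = -3.36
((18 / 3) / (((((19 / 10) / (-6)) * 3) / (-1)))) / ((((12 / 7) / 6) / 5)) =2100 / 19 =110.53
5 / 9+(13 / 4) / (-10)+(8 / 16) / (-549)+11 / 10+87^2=55414813 / 7320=7570.33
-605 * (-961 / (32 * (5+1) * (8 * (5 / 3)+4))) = 581405 / 3328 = 174.70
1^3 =1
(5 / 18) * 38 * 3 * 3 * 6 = 570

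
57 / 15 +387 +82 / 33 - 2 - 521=-21403 / 165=-129.72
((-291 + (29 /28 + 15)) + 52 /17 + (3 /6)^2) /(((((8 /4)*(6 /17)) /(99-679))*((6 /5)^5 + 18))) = 14648171875 /1344546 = 10894.51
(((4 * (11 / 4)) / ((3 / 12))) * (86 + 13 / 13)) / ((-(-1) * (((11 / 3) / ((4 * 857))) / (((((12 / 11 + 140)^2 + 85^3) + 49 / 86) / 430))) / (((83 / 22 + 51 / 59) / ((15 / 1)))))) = 5921743056603534966 / 3630003025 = 1631332815.93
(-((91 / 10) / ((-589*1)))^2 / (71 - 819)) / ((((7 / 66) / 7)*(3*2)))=8281 / 2359062800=0.00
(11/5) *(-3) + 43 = 182/5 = 36.40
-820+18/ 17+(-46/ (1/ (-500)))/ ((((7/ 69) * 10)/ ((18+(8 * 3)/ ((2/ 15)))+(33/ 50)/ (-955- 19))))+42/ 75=6502484686217/ 1448825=4488109.11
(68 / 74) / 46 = 17 / 851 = 0.02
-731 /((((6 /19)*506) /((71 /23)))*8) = -986119 /558624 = -1.77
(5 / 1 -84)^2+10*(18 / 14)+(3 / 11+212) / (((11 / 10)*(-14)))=5285342 / 847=6240.07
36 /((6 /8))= 48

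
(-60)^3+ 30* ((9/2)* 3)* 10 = -211950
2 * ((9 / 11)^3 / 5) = 1458 / 6655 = 0.22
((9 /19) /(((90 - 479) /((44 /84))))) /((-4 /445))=14685 /206948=0.07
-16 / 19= -0.84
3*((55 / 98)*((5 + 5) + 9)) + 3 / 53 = 166449 / 5194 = 32.05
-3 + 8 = 5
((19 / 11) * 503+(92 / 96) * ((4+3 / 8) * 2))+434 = 1384631 / 1056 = 1311.20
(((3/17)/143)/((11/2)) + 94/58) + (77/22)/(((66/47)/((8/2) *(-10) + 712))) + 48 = 1337354049/775489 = 1724.53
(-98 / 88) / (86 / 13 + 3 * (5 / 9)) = -1911 / 14212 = -0.13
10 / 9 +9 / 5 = 131 / 45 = 2.91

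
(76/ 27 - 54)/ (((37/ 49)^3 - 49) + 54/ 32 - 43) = 2601454688/ 4568193639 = 0.57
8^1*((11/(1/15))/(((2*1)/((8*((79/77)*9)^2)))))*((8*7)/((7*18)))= 200082.52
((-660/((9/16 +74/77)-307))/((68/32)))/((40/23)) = 1246784/2132633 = 0.58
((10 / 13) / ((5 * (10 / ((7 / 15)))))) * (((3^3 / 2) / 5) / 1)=63 / 3250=0.02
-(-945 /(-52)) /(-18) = 105 /104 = 1.01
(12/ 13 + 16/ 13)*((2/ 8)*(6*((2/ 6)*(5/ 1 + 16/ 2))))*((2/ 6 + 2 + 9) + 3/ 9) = 490/ 3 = 163.33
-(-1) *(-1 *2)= -2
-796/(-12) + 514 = 1741/3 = 580.33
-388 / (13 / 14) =-5432 / 13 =-417.85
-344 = -344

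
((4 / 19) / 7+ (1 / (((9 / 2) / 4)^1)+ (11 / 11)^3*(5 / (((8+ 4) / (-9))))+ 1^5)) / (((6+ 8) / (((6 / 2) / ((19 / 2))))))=-8767 / 212268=-0.04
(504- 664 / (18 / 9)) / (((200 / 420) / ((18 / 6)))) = 5418 / 5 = 1083.60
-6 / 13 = -0.46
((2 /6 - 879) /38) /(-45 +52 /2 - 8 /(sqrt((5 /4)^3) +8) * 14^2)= 16532992 * sqrt(5) /2157934215 +77170218 /719311405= 0.12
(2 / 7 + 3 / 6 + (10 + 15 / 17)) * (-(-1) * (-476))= -5554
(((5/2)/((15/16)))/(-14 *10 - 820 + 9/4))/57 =-0.00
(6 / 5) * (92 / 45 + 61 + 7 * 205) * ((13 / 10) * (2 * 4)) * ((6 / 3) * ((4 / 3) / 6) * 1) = 8309.15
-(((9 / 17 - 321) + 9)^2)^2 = -786074770850625 / 83521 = -9411702097.08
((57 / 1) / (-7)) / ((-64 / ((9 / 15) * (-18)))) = -1.37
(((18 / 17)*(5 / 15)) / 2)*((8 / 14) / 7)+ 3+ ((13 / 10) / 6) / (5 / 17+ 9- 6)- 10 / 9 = 1.97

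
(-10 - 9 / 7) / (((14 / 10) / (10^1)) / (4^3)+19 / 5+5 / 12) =-758400 / 283507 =-2.68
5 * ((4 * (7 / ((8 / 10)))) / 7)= 25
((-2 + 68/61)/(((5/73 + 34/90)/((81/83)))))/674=-7184295/2501334646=-0.00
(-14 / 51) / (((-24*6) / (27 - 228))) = -469 / 1224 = -0.38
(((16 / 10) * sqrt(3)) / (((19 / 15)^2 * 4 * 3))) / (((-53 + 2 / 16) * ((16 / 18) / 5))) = -150 * sqrt(3) / 16967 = -0.02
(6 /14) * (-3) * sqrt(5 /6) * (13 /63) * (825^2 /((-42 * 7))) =983125 * sqrt(30) /9604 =560.68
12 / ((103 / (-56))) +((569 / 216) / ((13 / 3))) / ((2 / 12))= -46225 / 16068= -2.88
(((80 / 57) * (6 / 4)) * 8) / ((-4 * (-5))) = 16 / 19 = 0.84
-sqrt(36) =-6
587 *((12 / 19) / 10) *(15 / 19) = 10566 / 361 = 29.27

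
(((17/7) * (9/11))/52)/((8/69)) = 10557/32032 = 0.33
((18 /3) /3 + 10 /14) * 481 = 9139 /7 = 1305.57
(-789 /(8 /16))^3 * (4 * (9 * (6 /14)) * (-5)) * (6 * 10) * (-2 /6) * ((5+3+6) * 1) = -84874015123200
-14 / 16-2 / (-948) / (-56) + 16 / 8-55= -53.88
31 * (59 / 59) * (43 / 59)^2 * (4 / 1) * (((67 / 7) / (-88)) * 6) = -11521119 / 268037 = -42.98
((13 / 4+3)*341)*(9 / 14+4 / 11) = 120125 / 56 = 2145.09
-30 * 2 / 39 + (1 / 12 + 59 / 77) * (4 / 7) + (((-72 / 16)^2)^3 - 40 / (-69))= 85642681401 / 10314304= 8303.29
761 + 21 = 782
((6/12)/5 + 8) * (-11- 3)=-567/5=-113.40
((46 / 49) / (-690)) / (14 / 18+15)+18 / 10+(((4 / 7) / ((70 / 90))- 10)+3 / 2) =-14824 / 2485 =-5.97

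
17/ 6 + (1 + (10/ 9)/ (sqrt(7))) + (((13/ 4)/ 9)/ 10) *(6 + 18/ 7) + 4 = 10 *sqrt(7)/ 63 + 57/ 7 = 8.56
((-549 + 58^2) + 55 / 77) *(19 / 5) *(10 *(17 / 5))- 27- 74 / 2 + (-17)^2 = 2548107 / 7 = 364015.29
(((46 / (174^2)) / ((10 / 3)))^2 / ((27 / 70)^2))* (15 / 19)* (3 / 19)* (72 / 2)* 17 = 2203285 / 20681603721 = 0.00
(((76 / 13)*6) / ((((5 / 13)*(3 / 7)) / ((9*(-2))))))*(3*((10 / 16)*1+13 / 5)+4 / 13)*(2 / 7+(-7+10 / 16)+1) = 50596677 / 260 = 194602.60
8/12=2/3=0.67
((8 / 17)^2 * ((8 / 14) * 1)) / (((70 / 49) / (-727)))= -93056 / 1445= -64.40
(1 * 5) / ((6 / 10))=25 / 3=8.33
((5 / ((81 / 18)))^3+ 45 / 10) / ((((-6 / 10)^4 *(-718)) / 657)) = -390595625 / 9421596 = -41.46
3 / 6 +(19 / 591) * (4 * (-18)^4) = 5318981 / 394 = 13499.95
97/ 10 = 9.70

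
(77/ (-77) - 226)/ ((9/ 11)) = -2497/ 9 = -277.44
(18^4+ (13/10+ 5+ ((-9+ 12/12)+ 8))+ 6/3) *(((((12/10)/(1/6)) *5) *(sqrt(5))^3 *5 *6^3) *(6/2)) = 61226843760 *sqrt(5) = 136907384695.12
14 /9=1.56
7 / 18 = 0.39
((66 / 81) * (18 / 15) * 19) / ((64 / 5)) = 209 / 144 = 1.45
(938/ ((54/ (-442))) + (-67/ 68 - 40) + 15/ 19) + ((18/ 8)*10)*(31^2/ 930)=-134210077/ 17442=-7694.65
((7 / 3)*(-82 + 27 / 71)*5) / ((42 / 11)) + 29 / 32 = -5081069 / 20448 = -248.49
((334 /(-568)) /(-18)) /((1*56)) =167 /286272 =0.00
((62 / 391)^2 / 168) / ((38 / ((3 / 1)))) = 961 / 81332692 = 0.00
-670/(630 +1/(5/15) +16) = -670/649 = -1.03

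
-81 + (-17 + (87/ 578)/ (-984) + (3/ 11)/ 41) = -204357999/ 2085424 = -97.99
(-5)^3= -125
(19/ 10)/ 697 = 19/ 6970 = 0.00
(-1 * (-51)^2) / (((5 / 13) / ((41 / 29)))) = -1386333 / 145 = -9560.92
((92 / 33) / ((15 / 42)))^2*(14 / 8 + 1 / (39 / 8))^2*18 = 771616328 / 184041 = 4192.63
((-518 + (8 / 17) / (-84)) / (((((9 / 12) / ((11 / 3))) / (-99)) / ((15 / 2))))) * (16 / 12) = 895051520 / 357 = 2507147.11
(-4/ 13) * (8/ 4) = -8/ 13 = -0.62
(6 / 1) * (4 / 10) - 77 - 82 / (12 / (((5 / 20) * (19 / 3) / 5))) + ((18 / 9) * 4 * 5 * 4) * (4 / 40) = -4375 / 72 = -60.76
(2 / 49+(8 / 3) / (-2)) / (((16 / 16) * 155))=-38 / 4557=-0.01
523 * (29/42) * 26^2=5126446/21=244116.48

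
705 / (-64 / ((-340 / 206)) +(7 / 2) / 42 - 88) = -719100 / 50123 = -14.35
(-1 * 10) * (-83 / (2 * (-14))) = -415 / 14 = -29.64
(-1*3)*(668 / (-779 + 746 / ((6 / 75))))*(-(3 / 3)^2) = 1002 / 4273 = 0.23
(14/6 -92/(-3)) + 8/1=41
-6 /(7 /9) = -54 /7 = -7.71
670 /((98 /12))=4020 /49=82.04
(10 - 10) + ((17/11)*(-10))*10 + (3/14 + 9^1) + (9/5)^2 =-547051/3850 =-142.09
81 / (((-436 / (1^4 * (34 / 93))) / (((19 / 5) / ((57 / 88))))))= -6732 / 16895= -0.40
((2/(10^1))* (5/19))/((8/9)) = 9/152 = 0.06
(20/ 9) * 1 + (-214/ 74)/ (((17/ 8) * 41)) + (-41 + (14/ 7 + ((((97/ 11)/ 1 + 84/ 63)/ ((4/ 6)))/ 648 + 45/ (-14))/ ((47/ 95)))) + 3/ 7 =-5180778643949/ 120956186736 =-42.83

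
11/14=0.79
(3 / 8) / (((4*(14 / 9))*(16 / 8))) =27 / 896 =0.03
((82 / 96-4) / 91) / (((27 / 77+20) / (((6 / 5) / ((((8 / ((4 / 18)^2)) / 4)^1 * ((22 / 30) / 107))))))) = -16157 / 2200068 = -0.01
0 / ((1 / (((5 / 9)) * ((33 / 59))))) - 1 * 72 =-72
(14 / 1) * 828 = 11592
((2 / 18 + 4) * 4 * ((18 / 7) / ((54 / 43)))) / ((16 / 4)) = 8.42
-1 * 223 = -223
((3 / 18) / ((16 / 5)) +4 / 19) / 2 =479 / 3648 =0.13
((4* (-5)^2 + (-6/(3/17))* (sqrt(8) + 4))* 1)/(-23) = 36/23 + 68* sqrt(2)/23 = 5.75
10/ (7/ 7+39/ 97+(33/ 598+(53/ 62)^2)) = 222975064/ 48786833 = 4.57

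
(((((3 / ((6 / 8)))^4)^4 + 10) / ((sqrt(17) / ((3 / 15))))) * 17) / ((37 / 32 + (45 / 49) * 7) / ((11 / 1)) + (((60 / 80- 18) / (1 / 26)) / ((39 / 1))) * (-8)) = 10582799441984 * sqrt(17) / 1141935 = 38210581.09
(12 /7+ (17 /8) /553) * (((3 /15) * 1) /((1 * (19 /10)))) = 7601 /42028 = 0.18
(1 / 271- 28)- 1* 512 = -146339 / 271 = -540.00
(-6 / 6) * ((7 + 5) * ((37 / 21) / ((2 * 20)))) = -37 / 70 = -0.53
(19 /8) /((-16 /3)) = -57 /128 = -0.45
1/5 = 0.20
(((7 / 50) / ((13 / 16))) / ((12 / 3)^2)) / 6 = 7 / 3900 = 0.00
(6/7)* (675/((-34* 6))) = -2.84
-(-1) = 1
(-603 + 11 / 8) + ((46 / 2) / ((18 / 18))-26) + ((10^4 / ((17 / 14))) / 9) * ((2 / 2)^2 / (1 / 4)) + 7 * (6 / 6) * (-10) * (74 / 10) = 3105907 / 1224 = 2537.51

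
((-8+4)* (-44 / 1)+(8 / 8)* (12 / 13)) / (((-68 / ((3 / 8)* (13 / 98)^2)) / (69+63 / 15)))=-820755 / 653072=-1.26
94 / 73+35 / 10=699 / 146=4.79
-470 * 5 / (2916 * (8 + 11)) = -1175 / 27702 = -0.04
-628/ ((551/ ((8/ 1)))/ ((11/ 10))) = -27632/ 2755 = -10.03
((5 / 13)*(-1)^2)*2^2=20 / 13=1.54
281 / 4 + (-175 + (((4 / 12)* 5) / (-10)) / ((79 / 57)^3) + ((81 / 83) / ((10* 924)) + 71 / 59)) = -770477614805783 / 7436388907640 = -103.61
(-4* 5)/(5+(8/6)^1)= -3.16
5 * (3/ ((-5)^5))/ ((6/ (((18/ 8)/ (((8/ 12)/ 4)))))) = -27/ 2500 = -0.01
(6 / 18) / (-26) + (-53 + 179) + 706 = 831.99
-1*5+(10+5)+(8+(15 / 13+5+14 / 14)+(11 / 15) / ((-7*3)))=102862 / 4095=25.12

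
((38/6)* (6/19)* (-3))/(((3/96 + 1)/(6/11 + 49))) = -34880/121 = -288.26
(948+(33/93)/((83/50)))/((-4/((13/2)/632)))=-2.44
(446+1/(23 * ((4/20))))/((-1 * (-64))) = 10263/1472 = 6.97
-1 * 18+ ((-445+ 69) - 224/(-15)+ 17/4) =-22489/60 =-374.82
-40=-40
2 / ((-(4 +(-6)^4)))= -1 / 650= -0.00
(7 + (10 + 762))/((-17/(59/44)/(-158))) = 3630919/374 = 9708.34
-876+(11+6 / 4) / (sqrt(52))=-876+25 * sqrt(13) / 52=-874.27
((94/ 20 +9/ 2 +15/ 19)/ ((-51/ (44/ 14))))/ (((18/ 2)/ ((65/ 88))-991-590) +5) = 135707/ 344739192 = 0.00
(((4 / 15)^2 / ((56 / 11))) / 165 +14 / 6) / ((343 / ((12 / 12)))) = 0.01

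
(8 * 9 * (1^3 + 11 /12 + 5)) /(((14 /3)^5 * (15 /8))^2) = 0.00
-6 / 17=-0.35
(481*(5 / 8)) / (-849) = -2405 / 6792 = -0.35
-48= -48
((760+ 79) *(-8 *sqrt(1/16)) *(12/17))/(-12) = 1678/17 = 98.71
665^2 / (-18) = -442225 / 18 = -24568.06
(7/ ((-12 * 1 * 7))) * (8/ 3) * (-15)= 10/ 3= 3.33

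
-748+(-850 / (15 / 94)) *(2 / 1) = -34204 / 3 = -11401.33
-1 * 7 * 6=-42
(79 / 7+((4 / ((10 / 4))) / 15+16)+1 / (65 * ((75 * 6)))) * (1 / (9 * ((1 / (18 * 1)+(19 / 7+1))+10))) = 5608597 / 25374375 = 0.22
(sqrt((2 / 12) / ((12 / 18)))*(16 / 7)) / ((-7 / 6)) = -48 / 49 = -0.98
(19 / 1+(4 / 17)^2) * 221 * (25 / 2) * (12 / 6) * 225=402699375 / 17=23688198.53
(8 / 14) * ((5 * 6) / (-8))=-2.14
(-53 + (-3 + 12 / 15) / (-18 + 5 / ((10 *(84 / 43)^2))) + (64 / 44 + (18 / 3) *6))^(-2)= 0.00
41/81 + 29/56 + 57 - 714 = -2975507/4536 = -655.98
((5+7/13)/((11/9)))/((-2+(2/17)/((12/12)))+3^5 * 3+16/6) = 33048/5322317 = 0.01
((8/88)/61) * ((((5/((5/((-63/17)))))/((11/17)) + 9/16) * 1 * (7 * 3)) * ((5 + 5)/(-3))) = 0.54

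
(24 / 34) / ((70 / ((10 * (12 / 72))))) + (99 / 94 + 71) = 806175 / 11186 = 72.07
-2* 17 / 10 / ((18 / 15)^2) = -85 / 36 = -2.36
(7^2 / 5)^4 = 5764801 / 625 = 9223.68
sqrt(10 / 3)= sqrt(30) / 3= 1.83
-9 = -9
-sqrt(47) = -6.86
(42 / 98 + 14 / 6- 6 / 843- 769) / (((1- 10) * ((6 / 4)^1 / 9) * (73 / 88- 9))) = -795803888 / 12728457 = -62.52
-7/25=-0.28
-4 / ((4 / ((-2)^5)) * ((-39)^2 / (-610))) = -19520 / 1521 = -12.83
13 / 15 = 0.87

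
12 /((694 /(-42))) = -252 /347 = -0.73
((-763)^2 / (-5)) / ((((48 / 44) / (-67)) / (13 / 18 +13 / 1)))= 105977462591 / 1080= 98127280.18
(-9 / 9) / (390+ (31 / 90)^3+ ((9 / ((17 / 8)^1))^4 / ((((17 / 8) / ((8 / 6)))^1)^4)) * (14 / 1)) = -5085327174489000 / 5534074746901690831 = -0.00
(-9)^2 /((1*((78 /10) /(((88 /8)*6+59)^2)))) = 2109375 /13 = 162259.62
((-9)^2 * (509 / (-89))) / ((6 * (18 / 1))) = -1527 / 356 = -4.29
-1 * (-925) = 925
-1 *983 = -983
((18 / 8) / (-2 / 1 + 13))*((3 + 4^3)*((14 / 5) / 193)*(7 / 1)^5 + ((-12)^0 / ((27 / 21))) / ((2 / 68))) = 35528591 / 10615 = 3347.02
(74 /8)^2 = 1369 /16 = 85.56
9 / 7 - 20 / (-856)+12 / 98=15011 / 10486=1.43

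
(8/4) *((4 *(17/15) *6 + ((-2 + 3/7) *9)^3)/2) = -4804847/1715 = -2801.66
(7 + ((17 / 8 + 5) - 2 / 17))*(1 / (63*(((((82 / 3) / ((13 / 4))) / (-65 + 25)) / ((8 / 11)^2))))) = -330200 / 590359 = -0.56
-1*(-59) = 59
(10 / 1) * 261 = 2610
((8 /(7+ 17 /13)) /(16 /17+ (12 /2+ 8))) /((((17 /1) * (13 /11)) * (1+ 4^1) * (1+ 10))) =1 /17145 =0.00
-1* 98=-98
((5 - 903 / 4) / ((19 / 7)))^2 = 38204761 / 5776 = 6614.40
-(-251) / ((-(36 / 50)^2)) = -156875 / 324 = -484.18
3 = 3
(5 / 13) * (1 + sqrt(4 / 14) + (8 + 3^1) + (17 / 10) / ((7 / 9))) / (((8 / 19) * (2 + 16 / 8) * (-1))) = -18867 / 5824 -95 * sqrt(14) / 2912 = -3.36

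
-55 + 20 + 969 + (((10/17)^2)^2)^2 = 6515457449894/6975757441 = 934.01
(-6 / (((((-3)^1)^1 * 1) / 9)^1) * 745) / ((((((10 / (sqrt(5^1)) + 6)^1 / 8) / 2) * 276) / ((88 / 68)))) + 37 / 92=590669 / 1564-49170 * sqrt(5) / 391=96.47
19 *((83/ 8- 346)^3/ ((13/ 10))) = -1838893066875/ 3328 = -552552003.27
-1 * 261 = -261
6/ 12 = 1/ 2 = 0.50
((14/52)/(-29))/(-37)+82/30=2.73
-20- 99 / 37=-839 / 37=-22.68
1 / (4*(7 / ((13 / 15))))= 13 / 420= 0.03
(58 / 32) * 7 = 12.69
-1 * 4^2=-16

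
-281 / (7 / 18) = -5058 / 7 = -722.57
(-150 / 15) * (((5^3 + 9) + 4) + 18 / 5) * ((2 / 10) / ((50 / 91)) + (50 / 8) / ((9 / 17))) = -6462034 / 375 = -17232.09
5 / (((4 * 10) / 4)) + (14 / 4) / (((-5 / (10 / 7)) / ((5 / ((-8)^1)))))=9 / 8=1.12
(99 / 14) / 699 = 33 / 3262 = 0.01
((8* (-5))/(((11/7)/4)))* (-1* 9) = 10080/11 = 916.36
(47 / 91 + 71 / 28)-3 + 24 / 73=10123 / 26572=0.38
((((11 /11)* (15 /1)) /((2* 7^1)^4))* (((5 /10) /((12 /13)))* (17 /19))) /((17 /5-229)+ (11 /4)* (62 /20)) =-5525 /6337756432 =-0.00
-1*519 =-519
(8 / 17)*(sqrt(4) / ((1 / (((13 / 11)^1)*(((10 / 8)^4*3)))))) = 24375 / 2992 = 8.15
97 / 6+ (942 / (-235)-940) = -1308257 / 1410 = -927.84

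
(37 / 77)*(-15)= -555 / 77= -7.21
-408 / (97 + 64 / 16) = -408 / 101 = -4.04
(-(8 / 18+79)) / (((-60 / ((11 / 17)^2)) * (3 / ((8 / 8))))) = 17303 / 93636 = 0.18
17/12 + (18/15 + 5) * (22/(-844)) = 15889/12660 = 1.26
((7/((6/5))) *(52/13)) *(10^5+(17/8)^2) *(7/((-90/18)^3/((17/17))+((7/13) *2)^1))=-20384920465/154656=-131808.14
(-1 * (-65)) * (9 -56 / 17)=6305 / 17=370.88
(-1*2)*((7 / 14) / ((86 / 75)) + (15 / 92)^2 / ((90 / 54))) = -164505 / 181976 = -0.90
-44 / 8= -11 / 2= -5.50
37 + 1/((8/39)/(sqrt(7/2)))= 46.12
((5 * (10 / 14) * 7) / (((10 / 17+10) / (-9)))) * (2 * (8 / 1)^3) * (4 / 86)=-43520 / 43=-1012.09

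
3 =3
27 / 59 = 0.46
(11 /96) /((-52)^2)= 11 /259584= 0.00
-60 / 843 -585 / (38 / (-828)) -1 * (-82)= 68492808 / 5339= 12828.77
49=49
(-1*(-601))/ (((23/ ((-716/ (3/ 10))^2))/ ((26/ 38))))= 400538132800/ 3933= 101840359.22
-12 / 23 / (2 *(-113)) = 6 / 2599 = 0.00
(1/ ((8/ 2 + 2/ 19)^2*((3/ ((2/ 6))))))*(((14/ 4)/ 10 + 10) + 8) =0.12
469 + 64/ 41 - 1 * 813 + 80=-10760/ 41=-262.44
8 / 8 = 1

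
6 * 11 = 66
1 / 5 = 0.20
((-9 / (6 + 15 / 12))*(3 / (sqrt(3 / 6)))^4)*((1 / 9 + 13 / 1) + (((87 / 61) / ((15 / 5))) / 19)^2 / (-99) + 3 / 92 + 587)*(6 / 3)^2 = -9515906290989072 / 9855652697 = -965527.76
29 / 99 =0.29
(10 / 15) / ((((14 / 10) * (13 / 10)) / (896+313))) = 3100 / 7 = 442.86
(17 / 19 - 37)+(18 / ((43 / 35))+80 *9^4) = 428809432 / 817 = 524858.55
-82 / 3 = -27.33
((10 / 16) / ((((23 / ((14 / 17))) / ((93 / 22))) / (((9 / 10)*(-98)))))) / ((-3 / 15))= 1435455 / 34408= 41.72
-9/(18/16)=-8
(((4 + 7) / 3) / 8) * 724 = 1991 / 6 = 331.83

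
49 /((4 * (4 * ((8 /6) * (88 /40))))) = 735 /704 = 1.04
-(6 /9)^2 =-4 /9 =-0.44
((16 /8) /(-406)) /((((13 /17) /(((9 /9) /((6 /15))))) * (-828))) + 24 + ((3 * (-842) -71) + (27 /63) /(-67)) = -753382257185 /292802328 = -2573.01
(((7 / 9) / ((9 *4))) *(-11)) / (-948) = 77 / 307152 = 0.00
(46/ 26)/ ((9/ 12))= 92/ 39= 2.36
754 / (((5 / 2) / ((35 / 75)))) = 10556 / 75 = 140.75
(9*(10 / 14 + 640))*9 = 363285 / 7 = 51897.86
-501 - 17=-518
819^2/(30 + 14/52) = 17439786/787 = 22159.83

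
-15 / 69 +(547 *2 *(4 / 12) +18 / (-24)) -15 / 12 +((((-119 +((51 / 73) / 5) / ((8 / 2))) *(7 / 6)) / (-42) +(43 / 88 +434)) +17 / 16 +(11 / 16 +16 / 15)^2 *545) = 527295538073 / 212762880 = 2478.32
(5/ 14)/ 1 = 5/ 14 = 0.36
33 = 33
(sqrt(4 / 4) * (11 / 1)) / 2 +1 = 13 / 2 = 6.50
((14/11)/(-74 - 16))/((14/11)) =-1/90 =-0.01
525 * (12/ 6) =1050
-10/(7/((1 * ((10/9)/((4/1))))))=-25/63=-0.40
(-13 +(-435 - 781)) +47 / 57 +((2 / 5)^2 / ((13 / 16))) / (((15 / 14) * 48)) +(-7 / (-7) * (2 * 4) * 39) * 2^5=2433025814 / 277875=8755.83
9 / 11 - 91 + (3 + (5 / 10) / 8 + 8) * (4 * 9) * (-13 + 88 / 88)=-4869.18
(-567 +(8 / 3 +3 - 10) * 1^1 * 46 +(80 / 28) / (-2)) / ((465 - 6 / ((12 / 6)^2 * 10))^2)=-6449200 / 1815118389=-0.00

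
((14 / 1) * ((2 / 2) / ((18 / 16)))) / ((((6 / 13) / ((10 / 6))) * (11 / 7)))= 25480 / 891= 28.60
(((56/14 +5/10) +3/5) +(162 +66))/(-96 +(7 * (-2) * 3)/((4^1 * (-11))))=-8547/3485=-2.45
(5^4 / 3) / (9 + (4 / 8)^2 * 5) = 2500 / 123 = 20.33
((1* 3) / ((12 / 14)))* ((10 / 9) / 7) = 5 / 9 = 0.56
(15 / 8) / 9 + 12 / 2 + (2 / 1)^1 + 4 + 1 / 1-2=269 / 24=11.21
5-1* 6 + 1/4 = -3/4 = -0.75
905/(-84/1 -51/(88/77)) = -7.04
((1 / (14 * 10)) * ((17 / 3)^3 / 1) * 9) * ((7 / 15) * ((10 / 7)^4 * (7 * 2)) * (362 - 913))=-541412600 / 3087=-175384.71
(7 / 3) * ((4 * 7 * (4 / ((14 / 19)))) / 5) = 70.93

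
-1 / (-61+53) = 1 / 8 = 0.12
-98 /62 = -49 /31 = -1.58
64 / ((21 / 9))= 192 / 7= 27.43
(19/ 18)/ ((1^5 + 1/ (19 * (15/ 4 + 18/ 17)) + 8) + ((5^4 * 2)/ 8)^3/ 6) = 2518336/ 1516867201365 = 0.00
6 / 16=3 / 8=0.38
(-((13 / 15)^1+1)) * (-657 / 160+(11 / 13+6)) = -39893 / 7800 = -5.11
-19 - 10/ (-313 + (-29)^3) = -234664/ 12351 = -19.00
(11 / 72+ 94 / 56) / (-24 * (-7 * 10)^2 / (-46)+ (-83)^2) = 0.00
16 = 16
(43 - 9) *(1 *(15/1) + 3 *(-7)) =-204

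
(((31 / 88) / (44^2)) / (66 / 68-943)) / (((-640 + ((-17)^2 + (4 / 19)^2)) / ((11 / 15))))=190247 / 471367308244800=0.00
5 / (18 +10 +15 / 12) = 20 / 117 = 0.17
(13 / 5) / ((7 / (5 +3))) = 104 / 35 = 2.97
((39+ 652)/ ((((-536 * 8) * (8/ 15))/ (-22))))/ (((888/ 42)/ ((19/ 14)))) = 2166285/ 5076992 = 0.43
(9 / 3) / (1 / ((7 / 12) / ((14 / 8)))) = 1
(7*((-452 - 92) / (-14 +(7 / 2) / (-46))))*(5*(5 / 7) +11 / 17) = 1141.23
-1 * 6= -6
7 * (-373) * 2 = -5222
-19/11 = -1.73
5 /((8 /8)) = 5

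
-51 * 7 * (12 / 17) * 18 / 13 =-4536 / 13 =-348.92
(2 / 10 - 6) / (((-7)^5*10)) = 29 / 840350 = 0.00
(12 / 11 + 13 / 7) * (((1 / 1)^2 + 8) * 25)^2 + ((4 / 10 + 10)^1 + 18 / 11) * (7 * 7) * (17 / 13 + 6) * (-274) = -1032711221 / 1001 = -1031679.54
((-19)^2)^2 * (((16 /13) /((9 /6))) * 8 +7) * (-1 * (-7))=482578663 /39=12373811.87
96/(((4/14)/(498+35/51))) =2848496/17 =167558.59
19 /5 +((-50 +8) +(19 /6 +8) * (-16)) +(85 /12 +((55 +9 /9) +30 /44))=-101047 /660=-153.10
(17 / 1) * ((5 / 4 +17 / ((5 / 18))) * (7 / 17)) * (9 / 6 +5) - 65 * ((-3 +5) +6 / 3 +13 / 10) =99879 / 40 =2496.98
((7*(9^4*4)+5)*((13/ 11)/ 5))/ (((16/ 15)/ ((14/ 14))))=7164807/ 176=40709.13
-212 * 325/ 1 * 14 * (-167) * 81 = 13048144200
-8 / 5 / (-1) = 8 / 5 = 1.60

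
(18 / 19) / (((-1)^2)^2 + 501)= 9 / 4769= 0.00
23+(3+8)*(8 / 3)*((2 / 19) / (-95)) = 124369 / 5415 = 22.97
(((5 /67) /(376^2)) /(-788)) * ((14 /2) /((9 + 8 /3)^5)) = -243 /11200795998560000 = -0.00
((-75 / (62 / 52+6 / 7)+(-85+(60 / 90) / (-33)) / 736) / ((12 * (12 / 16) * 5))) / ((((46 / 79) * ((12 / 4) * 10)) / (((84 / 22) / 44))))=-551746426973 / 136146835756800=-0.00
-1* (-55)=55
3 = 3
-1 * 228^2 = -51984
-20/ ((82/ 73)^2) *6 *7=-1119090/ 1681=-665.73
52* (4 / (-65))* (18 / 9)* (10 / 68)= -16 / 17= -0.94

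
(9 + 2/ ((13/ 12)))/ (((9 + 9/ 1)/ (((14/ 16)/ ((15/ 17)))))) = 5593/ 9360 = 0.60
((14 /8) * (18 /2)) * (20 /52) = 315 /52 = 6.06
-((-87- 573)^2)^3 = -82653950016000000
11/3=3.67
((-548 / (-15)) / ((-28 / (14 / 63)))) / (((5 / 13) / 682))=-2429284 / 4725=-514.13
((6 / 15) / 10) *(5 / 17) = 1 / 85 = 0.01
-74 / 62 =-37 / 31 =-1.19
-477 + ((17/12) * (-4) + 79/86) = -124291/258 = -481.75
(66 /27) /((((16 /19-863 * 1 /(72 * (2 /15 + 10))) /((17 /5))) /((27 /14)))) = -186048 /3955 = -47.04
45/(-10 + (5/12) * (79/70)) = -7560/1601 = -4.72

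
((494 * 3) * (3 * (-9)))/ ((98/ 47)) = -940329/ 49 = -19190.39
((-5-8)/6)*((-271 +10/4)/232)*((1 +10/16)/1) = 30251/7424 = 4.07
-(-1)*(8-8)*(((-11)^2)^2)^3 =0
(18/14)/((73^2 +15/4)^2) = 0.00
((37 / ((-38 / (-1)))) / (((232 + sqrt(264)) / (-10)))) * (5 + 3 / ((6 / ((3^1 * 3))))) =-1073 / 2678 + 37 * sqrt(66) / 10712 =-0.37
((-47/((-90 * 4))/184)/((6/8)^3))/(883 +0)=47/24675435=0.00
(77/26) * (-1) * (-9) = 693/26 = 26.65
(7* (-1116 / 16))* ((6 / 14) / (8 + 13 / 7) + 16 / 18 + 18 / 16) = -739319 / 736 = -1004.51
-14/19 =-0.74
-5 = -5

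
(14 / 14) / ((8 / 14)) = 7 / 4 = 1.75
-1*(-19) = 19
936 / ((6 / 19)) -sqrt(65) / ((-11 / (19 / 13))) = 19* sqrt(65) / 143+2964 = 2965.07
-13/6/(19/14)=-91/57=-1.60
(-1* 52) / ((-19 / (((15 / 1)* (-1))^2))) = 615.79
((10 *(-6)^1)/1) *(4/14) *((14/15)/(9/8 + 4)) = -128/41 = -3.12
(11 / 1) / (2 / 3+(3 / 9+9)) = 1.10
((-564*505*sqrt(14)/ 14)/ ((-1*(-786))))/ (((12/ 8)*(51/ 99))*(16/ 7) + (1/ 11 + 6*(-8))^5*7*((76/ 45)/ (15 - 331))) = -13589149199175*sqrt(14)/ 4957630259654668207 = -0.00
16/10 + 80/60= 44/15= 2.93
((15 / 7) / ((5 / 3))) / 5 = 9 / 35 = 0.26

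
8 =8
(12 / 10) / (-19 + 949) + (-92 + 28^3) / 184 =4235421 / 35650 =118.81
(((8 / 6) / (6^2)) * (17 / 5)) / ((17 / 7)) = 7 / 135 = 0.05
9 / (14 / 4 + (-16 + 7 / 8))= -24 / 31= -0.77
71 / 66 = 1.08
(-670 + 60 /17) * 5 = -56650 /17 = -3332.35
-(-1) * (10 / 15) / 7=2 / 21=0.10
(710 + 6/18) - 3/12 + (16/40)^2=213073/300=710.24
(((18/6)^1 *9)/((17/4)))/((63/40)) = 480/119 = 4.03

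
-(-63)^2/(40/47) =-186543/40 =-4663.58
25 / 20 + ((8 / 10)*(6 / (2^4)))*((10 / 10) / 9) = 1.28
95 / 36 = 2.64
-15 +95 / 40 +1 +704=692.38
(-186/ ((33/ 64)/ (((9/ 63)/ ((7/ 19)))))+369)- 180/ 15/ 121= 1357901/ 5929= 229.03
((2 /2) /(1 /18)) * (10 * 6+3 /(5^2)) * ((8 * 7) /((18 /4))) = 336672 /25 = 13466.88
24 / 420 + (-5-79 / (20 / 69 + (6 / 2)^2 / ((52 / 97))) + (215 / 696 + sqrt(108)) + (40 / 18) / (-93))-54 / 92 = -3260244229223 / 330300187560 + 6 * sqrt(3) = 0.52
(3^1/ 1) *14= 42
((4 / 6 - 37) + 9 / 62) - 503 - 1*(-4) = -99545 / 186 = -535.19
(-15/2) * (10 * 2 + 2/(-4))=-585/4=-146.25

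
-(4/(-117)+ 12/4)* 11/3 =-3817/351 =-10.87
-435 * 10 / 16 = -2175 / 8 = -271.88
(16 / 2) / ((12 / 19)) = 38 / 3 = 12.67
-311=-311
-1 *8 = -8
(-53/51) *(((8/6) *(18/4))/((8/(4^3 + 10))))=-1961/34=-57.68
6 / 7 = 0.86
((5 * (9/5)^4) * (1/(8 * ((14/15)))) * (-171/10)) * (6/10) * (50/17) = -10097379/47600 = -212.13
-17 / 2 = -8.50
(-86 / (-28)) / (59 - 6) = 43 / 742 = 0.06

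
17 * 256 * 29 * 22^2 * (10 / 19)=610846720 / 19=32149827.37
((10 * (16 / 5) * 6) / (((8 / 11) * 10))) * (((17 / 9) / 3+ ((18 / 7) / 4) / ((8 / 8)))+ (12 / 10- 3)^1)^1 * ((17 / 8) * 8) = -372878 / 1575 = -236.75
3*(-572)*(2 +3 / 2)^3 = -147147 / 2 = -73573.50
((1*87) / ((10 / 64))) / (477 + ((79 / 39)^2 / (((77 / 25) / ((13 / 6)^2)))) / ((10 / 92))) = 34727616 / 33339065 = 1.04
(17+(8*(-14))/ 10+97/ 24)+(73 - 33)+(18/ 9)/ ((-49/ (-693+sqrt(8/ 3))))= 65627/ 840 - 4*sqrt(6)/ 147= 78.06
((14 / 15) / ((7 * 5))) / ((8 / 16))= 4 / 75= 0.05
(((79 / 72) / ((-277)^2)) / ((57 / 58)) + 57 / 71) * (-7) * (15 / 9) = -314114269595 / 33536404404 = -9.37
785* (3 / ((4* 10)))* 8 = 471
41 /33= 1.24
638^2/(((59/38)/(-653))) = -10100389816/59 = -171193047.73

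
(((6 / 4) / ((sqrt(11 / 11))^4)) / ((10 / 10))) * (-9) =-27 / 2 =-13.50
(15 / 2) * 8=60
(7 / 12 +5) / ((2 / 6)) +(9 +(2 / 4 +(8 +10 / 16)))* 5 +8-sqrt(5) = 113.14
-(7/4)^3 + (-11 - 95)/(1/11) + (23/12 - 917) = -400597/192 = -2086.44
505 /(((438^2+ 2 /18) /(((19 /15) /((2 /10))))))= 28785 /1726597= 0.02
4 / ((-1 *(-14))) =2 / 7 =0.29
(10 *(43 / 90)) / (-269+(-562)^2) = 43 / 2840175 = 0.00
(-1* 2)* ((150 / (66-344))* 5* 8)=6000 / 139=43.17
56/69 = 0.81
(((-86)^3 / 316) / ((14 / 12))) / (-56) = 238521 / 7742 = 30.81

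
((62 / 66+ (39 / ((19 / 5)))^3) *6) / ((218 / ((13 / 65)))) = 244903504 / 41119705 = 5.96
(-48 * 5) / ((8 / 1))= -30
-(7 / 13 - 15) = 188 / 13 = 14.46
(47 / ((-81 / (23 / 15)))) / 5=-0.18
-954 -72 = -1026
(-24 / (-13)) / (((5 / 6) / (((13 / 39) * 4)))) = 192 / 65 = 2.95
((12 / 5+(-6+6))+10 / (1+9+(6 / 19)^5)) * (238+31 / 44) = 2211039790713 / 2724564260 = 811.52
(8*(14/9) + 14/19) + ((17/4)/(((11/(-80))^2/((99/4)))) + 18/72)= 41961857/7524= 5577.07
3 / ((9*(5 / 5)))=0.33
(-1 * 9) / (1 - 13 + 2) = 9 / 10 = 0.90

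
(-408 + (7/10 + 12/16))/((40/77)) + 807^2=520373113/800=650466.39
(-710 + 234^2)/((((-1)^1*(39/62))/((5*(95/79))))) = -1591654700/3081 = -516603.28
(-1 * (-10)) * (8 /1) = 80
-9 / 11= -0.82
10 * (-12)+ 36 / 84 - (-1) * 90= -207 / 7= -29.57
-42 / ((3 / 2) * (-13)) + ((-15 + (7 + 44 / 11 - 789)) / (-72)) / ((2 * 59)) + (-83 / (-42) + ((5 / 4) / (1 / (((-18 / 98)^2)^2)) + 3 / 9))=2902210741225 / 636710740848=4.56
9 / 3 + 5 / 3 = 14 / 3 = 4.67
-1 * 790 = -790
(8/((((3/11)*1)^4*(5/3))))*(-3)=-117128/45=-2602.84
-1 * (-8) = 8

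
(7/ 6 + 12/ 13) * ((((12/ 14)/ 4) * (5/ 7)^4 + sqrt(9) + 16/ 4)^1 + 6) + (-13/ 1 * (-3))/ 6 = 88575989/ 2621892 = 33.78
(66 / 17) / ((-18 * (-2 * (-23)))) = -11 / 2346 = -0.00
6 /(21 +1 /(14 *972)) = 81648 /285769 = 0.29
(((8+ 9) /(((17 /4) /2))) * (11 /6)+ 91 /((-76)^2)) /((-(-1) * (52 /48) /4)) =254417 /4693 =54.21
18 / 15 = 6 / 5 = 1.20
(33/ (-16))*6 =-99/ 8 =-12.38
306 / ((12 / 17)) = 867 / 2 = 433.50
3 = 3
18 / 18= 1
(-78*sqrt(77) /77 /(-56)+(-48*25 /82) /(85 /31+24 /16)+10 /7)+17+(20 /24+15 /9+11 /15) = 39*sqrt(77) /2156+41239867 /2264430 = 18.37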